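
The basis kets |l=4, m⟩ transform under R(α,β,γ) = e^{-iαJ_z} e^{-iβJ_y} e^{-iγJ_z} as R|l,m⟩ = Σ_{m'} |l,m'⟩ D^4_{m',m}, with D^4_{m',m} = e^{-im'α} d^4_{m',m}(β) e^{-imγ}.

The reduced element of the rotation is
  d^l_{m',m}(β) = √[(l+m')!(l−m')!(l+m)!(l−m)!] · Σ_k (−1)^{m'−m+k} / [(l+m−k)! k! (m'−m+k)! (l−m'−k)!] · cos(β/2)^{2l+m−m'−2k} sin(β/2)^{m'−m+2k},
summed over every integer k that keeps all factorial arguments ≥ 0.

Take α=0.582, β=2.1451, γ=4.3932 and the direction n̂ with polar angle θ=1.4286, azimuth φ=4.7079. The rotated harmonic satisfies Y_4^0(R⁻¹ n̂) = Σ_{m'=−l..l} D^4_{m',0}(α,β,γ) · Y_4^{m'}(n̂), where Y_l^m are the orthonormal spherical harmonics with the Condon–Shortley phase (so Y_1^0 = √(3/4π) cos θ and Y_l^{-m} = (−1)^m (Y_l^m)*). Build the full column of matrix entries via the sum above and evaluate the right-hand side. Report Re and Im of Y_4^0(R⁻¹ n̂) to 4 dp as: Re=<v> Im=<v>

Re=-0.2899 Im=0.0000

Need the full column D^4_{m',0} for m'=−4..4 at α=0.5820, β=2.1451, γ=4.3932.
cos(β/2)=0.477886, sin(β/2)=0.878422
d^4_{-4,0}: single k=4 term ⇒ +0.259811;  D = -0.178462+0.188820i
d^4_{-3,0}: k∈[3..4] ⇒ +0.199891 -0.675386 = -0.475495;  D = +0.082883-0.468216i
d^4_{-2,0}: k∈[2..4] ⇒ +0.087191 -0.785596 +0.995379 = +0.296975;  D = +0.117504+0.272739i
d^4_{-1,0}: k∈[1..4] ⇒ +0.022361 -0.453311 +1.531633 -0.862505 = +0.238177;  D = +0.198965+0.130925i
d^4_{0,0}: k∈[0..4] ⇒ +0.002720 -0.147052 +1.117923 -1.678755 +0.354508 = -0.350657;  D = -0.350657+0.000000i
d^4_{1,0}: k∈[0..3] ⇒ -0.022361 +0.453311 -1.531633 +0.862505 = -0.238177;  D = -0.198965+0.130925i
d^4_{2,0}: k∈[0..2] ⇒ +0.087191 -0.785596 +0.995379 = +0.296975;  D = +0.117504-0.272739i
d^4_{3,0}: k∈[0..1] ⇒ -0.199891 +0.675386 = +0.475495;  D = -0.082883-0.468216i
d^4_{4,0}: single k=0 term ⇒ +0.259811;  D = -0.178462-0.188820i
Y_4^{m'}(θ=1.4286,φ=4.7079) and Σ D·Y over m':
  (-0.1785+0.1888i)·(+0.4249+0.0076i)  (+0.0829-0.4682i)·(+0.0023-0.1721i)  (+0.1175+0.2727i)·(+0.2817+0.0025i)  (+0.1990+0.1309i)·(+0.0009-0.1898i)  (-0.3507+0.0000i)·(+0.2551+0.0000i)  (-0.1990+0.1309i)·(-0.0009-0.1898i)  (+0.1175-0.2727i)·(+0.2817-0.0025i)  (-0.0829-0.4682i)·(-0.0023-0.1721i)  (-0.1785-0.1888i)·(+0.4249-0.0076i)
Y_4^0(R⁻¹ n̂) = -0.289859-0.000000i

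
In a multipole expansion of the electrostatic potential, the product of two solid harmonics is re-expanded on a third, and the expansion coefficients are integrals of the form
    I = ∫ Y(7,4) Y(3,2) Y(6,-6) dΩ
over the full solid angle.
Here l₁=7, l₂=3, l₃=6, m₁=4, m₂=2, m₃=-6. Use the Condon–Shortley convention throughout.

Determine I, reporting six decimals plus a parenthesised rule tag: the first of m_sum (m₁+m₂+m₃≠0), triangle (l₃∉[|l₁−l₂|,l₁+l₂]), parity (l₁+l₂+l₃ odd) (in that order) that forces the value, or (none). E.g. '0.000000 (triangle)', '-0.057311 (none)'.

-0.073059 (none)

m-sum 0 ✓  L=16 even ✓  4≤6≤10 ✓
Π(2lᵢ+1) = 15×7×13 = 1365
triangle coeff Δ(7,3,6) = 1/2042040
Σ_t [1,3]: t=1:−1/207360 t=2:+1/57600 t=3:−1/207360 = 1/129600
(3j)²=168/12155 [(7 3 6; 0 0 0)], sign=+1
Σ_t [3,3]: t=3:−1/43545600 = -1/43545600
(3j)²=11/3094 [(7 3 6; 4 2 -6)], sign=-1
⇒ 4πI² = 252/3757
I = (-1)√(252/3757/(4π)) = -0.07305917
No selection rule forces the value: the integral is nonzero (none).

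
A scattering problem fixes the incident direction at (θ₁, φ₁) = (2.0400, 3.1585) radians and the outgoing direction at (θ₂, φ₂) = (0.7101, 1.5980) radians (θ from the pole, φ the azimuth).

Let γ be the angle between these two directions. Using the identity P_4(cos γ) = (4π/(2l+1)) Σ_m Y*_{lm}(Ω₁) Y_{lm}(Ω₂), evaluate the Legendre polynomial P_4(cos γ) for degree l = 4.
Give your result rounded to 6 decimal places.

Summing Y*_{l m}(θ₁,φ₁)·Y_{l m}(θ₂,φ₂) over m ∈ [−4, 4]; prefactor 4π/(2·4+1) = 1.396263:
  term(m=-4) = (0.022366, -0.000922)   from Y*(Ω₁)=(0.279429, 0.018926), Y(Ω₂)=(0.079455, -0.008680)
  term(m=-3) = (0.003261, 0.105554)   from Y*(Ω₁)=(0.401079, 0.020361), Y(Ω₂)=(0.021437, 0.262086)
  term(m=-2) = (-0.049347, 0.001016)   from Y*(Ω₁)=(0.114699, 0.003880), Y(Ω₂)=(-0.429435, 0.023387)
  term(m=-1) = (0.000739, 0.071754)   from Y*(Ω₁)=(-0.299277, -0.005060), Y(Ω₂)=(-0.006521, -0.239647)
  term(m=+0) = (0.050068, 0.000000)   from Y*(Ω₁)=(-0.176738, -0.000000), Y(Ω₂)=(-0.283292, 0.000000)
  term(m=+1) = (0.000739, -0.071754)   from Y*(Ω₁)=(0.299277, -0.005060), Y(Ω₂)=(0.006521, -0.239647)
  term(m=+2) = (-0.049347, -0.001016)   from Y*(Ω₁)=(0.114699, -0.003880), Y(Ω₂)=(-0.429435, -0.023387)
  term(m=+3) = (0.003261, -0.105554)   from Y*(Ω₁)=(-0.401079, 0.020361), Y(Ω₂)=(-0.021437, 0.262086)
  term(m=+4) = (0.022366, 0.000922)   from Y*(Ω₁)=(0.279429, -0.018926), Y(Ω₂)=(0.079455, 0.008680)
Total Σ_m = (0.004108, -0.000000). Multiply by 1.396263: (0.005736, -0.000000). P_4(cos γ) = 0.005736

0.005736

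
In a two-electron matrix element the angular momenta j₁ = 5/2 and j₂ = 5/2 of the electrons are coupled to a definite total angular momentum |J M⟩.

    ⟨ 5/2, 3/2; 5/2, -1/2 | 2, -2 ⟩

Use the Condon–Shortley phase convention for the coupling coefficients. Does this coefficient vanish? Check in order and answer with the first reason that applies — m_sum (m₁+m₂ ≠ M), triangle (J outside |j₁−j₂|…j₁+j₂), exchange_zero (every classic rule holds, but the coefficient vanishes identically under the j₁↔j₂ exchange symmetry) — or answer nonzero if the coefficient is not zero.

m-sum: m₁+m₂ = 3/2+(-1/2) = 1, M = -2  ✗ ⇒ coefficient is 0

m_sum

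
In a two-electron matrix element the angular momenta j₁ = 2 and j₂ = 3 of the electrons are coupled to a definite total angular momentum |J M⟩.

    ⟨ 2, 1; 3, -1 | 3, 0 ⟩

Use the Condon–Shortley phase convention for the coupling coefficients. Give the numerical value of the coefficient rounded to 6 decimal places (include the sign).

+0.182574  (= +√(1/30))

triangle: 2!×2!×4!/9! = 96/362880
(j±m)!: 3!×1!×2!×4!×3!×3! = 10368
prefactor² = (2J+1)×Δ×N² = 96/5
  k=0: +1/(0!×2!×1!×2!×1!×2!) = 1/8
  k=1: −1/(1!×1!×0!×1!×2!×3!) = -1/12
Σ = 1/24  ⇒  CG² = 96/5×(1/24)² = 1/30
CG = +√(1/30) = +0.182574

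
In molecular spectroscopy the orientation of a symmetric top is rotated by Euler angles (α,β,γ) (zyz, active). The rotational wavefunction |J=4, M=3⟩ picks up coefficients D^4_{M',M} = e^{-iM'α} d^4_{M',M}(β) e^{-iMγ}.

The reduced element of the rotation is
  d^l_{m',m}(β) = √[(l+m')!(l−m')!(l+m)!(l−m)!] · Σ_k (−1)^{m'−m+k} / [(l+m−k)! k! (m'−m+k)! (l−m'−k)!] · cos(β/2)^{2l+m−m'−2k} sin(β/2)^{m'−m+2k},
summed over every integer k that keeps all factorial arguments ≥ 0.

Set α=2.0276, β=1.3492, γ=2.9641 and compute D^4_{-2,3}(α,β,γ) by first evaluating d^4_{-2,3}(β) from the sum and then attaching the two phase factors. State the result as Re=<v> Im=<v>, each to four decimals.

Re=0.0497 Im=0.3967

First d^4_{-2,3}(β=1.3492), then the phase factors e^{-i(-2)α} and e^{-i(3)γ}:
Half-angle: c=0.780957, s=0.624585. N=√(2·720·5040·1)=2693.993318
k∈{5,6} keeps every argument non-negative
  k=5: (−1)^0·2693.9933/(240)·0.7810^3·0.6246^5 = +0.508188
  k=6: (−1)^1·2693.9933/(720)·0.7810^1·0.6246^7 = -0.108351
d^4_{-2,3}(1.3492) = +0.508188 -0.108351 = +0.399837
D = (-0.610894-0.791713i)·(+0.399837)·(-0.861552-0.507670i) = +0.049735+0.396732i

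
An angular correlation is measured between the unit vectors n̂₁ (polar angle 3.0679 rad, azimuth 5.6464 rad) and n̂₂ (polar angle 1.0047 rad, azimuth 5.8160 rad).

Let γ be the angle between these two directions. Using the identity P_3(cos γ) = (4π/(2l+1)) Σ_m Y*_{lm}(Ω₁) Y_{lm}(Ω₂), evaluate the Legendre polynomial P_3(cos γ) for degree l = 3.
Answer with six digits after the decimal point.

0.444826

Summing Y*_{l m}(θ₁,φ₁)·Y_{l m}(θ₂,φ₂) over m ∈ [−3, 3]; prefactor 4π/(2·3+1) = 1.795196:
  m=-3: (-0.00006 - 0.00016j) × (0.04225 + 0.24726j) = 0.00004 - 0.00002j  (running Σ = 0.00004 - 0.00002j)
  m=-2: (-0.00162 + 0.00528j) × (0.23206 + 0.31401j) = -0.00203 + 0.00072j  (running Σ = -0.00200 + 0.00070j)
  m=-1: (0.07601 - 0.05621j) × (0.10674 + 0.05384j) = 0.01114 - 0.00191j  (running Σ = 0.00914 - 0.00121j)
  m=0: (-0.73424 + 0.00000j) × (-0.31257 + 0.00000j) = 0.22950 + 0.00000j  (running Σ = 0.23864 - 0.00121j)
  m=1: (-0.07601 - 0.05621j) × (-0.10674 + 0.05384j) = 0.01114 + 0.00191j  (running Σ = 0.24978 + 0.00070j)
  m=2: (-0.00162 - 0.00528j) × (0.23206 - 0.31401j) = -0.00203 - 0.00072j  (running Σ = 0.24775 - 0.00002j)
  m=3: (0.00006 - 0.00016j) × (-0.04225 + 0.24726j) = 0.00004 + 0.00002j  (running Σ = 0.24779 - 0.00000j)
Σ over m = 0.24779 - 0.00000j; ×(4π/7) → 0.44483 - 0.00000j. Real part: 0.444826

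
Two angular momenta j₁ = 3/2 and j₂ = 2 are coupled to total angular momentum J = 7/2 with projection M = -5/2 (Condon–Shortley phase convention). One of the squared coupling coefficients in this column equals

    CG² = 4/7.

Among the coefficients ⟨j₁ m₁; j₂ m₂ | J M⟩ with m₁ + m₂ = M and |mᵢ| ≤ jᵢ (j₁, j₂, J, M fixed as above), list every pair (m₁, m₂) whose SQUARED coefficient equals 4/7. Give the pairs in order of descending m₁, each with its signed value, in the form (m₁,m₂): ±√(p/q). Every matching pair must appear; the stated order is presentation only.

(-3/2,-1): +√(4/7)

Admissible pairs with m₁+m₂ = M = -5/2: (-3/2,-1), (-1/2,-2)
  (m₁,m₂)=(-1/2,-2): CG² = 3/7, CG = +√(3/7)
  (m₁,m₂)=(-3/2,-1): CG² = 4/7, CG = +√(4/7)   ← matches the target
Pairs with CG² = 4/7: (-3/2,-1): +√(4/7)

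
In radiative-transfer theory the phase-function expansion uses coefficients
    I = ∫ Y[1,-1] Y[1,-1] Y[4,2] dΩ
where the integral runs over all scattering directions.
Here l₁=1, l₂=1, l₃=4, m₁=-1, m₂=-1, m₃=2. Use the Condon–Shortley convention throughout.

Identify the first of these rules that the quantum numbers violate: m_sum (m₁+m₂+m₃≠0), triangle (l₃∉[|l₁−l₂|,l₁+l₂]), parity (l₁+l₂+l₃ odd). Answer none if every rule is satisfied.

azimuthal sum: -1 − 1 + 2 = 0  ✓
l₃ must lie in [0,2]; have l₃=4  ✗
L = 1 + 1 + 4 = 6 (even)

triangle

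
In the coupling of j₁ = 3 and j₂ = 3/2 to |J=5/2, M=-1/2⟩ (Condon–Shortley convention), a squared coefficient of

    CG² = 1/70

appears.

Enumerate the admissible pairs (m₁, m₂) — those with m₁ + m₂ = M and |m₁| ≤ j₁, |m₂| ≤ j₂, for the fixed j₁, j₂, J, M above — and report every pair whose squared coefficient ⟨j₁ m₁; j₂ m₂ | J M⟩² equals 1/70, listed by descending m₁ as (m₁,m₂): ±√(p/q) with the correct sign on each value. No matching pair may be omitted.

Admissible pairs with m₁+m₂ = M = -1/2: (-2,3/2), (-1,1/2), (0,-1/2), (1,-3/2)
  (m₁,m₂)=(1,-3/2): CG² = 27/70, CG = +√(27/70)
  (m₁,m₂)=(0,-1/2): CG² = 6/35, CG = −√(6/35)
  (m₁,m₂)=(-1,1/2): CG² = 1/70, CG = −√(1/70)   ← matches the target
  (m₁,m₂)=(-2,3/2): CG² = 3/7, CG = +√(3/7)
Pairs with CG² = 1/70: (-1,1/2): −√(1/70)

(-1,1/2): −√(1/70)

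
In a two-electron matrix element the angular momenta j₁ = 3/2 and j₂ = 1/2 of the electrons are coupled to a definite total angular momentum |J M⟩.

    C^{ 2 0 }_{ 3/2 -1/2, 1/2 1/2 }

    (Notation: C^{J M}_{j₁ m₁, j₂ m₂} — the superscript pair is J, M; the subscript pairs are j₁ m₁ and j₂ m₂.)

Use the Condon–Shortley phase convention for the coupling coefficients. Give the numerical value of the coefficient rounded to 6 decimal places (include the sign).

triangle: 0!*3!*1!/5! = 6/120
(j±m)!: 1!*2!*1!*0!*2!*2! = 8
prefactor² = (2J+1)*Δ*N² = 2
  k=0: +1/(0!*0!*2!*1!*1!*0!) = 1/2
Σ = 1/2  ⇒  CG² = 2*(1/2)² = 1/2
CG = +√(1/2) = +0.707107

+√(1/2) = +0.707107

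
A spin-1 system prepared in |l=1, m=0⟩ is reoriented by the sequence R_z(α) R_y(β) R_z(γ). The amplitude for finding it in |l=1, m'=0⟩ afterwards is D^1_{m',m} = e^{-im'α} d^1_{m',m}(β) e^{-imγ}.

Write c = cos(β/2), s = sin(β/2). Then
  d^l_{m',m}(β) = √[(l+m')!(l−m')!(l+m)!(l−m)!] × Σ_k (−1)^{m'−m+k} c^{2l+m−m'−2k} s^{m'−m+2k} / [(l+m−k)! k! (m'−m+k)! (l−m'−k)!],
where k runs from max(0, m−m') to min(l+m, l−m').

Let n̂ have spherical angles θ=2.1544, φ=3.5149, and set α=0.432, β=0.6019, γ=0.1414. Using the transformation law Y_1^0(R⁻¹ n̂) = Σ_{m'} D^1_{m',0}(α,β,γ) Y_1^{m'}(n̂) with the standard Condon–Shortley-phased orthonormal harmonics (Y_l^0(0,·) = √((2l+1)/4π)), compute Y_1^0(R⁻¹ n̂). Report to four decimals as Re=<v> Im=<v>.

Re=-0.4524 Im=0.0000

Need the full column D^1_{m',0} for m'=−1..1 at α=0.4320, β=0.6019, γ=0.1414.
cos(β/2)=0.955055, sin(β/2)=0.296428
d^1_{-1,0}: single k=1 term ⇒ +0.400371;  D = +0.363589+0.167630i
d^1_{0,0}: k∈[0..1] ⇒ +0.912131 -0.087869 = +0.824261;  D = +0.824261+0.000000i
d^1_{1,0}: single k=0 term ⇒ -0.400371;  D = -0.363589+0.167630i
Y_1^{m'}(θ=2.1544,φ=3.5149) and Σ D·Y over m':
  (+0.3636+0.1676i)·(-0.2685+0.1051i)  (+0.8243+0.0000i)·(-0.2692+0.0000i)  (-0.3636+0.1676i)·(+0.2685+0.1051i)
Y_1^0(R⁻¹ n̂) = -0.452385+0.000000i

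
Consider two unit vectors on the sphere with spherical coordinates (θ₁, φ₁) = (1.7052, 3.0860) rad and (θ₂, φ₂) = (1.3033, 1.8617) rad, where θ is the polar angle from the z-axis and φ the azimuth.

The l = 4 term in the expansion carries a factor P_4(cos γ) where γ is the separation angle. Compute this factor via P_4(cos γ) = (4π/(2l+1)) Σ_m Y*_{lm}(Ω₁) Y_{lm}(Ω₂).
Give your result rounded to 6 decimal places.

Term-by-term m-sum for l=4 (normalisation 4π/9 = 1.396263):
  term(m=-4) = (0.030026, -0.160615)   from Y*(Ω₁)=(0.416275, -0.094124), Y(Ω₂)=(0.151621, -0.351556)
  term(m=-3) = (0.041764, 0.024544)   from Y*(Ω₁)=(0.160961, -0.027096), Y(Ω₂)=(0.227356, 0.190757)
  term(m=-2) = (-0.035131, 0.029172)   from Y*(Ω₁)=(-0.285452, 0.031869), Y(Ω₂)=(0.132827, -0.087367)
  term(m=-1) = (-0.018569, -0.051430)   from Y*(Ω₁)=(-0.180290, 0.010033), Y(Ω₂)=(0.086853, 0.290094)
  term(m=+0) = (0.029743, 0.000000)   from Y*(Ω₁)=(0.261566, -0.000000), Y(Ω₂)=(0.113711, 0.000000)
  term(m=+1) = (-0.018569, 0.051430)   from Y*(Ω₁)=(0.180290, 0.010033), Y(Ω₂)=(-0.086853, 0.290094)
  term(m=+2) = (-0.035131, -0.029172)   from Y*(Ω₁)=(-0.285452, -0.031869), Y(Ω₂)=(0.132827, 0.087367)
  term(m=+3) = (0.041764, -0.024544)   from Y*(Ω₁)=(-0.160961, -0.027096), Y(Ω₂)=(-0.227356, 0.190757)
  term(m=+4) = (0.030026, 0.160615)   from Y*(Ω₁)=(0.416275, 0.094124), Y(Ω₂)=(0.151621, 0.351556)
Σ over m = (0.065923, 0.000000); ×(4π/9) → (0.092046, 0.000000). Real part: 0.092046

0.092046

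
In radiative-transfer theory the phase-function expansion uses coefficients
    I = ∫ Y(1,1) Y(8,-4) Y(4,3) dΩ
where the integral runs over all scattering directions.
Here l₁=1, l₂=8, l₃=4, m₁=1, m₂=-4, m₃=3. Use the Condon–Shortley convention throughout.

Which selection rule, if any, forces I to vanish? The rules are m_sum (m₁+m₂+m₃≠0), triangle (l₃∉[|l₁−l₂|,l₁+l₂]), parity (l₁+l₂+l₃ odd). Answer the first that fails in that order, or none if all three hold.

Σmᵢ = 0  ✓
l₃∈[|l₁−l₂|,l₁+l₂]=[7,9] required, l₃=4 fails  ✗
Σlᵢ = 13 ⇒ odd

triangle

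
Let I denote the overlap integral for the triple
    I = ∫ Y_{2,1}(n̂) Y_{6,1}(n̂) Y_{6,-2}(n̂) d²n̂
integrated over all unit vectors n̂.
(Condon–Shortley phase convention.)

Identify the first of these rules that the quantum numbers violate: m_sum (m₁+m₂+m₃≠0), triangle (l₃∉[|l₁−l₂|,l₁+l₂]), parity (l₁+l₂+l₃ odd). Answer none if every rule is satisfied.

azimuthal sum: 1 + 1 − 2 = 0  ✓
4 ≤ 6 ≤ 8 (triangle on l)  ✓
L = 2 + 6 + 6 = 14 (even)  ✓

none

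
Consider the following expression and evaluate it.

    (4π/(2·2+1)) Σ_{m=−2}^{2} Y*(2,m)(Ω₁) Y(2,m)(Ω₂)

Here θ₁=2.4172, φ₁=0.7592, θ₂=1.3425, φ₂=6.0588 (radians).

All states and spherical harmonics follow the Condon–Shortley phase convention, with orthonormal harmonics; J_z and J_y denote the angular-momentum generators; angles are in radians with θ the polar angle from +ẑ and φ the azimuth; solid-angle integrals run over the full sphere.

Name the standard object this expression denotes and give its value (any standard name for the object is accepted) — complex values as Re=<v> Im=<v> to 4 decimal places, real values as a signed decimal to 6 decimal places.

This sum is the spherical-harmonic addition theorem: it equals the Legendre polynomial P_l(cos γ) of the angle γ between the two directions.
Summing Y*_{l m}(θ₁,φ₁)·Y_{l m}(θ₂,φ₂) over m ∈ [−2, 2]; prefactor 4π/(2·2+1) = 2.513274:
  [-2]  conj(Y_{2,-2})(Ω₁) = (0.008884, 0.169398) ; Y_{2,-2}(Ω₂) = (0.330200, 0.159004) ; Δ = (-0.024002, 0.057348)
  [-1]  conj(Y_{2,-1})(Ω₁) = (-0.278115, -0.263912) ; Y_{2,-1}(Ω₂) = (0.166036, 0.037894) ; Δ = (-0.036176, -0.054358)
  [+0]  conj(Y_{2,0})(Ω₁) = (0.215275, -0.000000) ; Y_{2,0}(Ω₂) = (-0.266928, 0.000000) ; Δ = (-0.057463, 0.000000)
  [+1]  conj(Y_{2,1})(Ω₁) = (0.278115, -0.263912) ; Y_{2,1}(Ω₂) = (-0.166036, 0.037894) ; Δ = (-0.036176, 0.054358)
  [+2]  conj(Y_{2,2})(Ω₁) = (0.008884, -0.169398) ; Y_{2,2}(Ω₂) = (0.330200, -0.159004) ; Δ = (-0.024002, -0.057348)
Total Σ_m = (-0.177819, 0.000000). Multiply by 2.513274: (-0.446907, 0.000000). P_2(cos γ) = -0.446907

Legendre polynomial (addition theorem), -0.446907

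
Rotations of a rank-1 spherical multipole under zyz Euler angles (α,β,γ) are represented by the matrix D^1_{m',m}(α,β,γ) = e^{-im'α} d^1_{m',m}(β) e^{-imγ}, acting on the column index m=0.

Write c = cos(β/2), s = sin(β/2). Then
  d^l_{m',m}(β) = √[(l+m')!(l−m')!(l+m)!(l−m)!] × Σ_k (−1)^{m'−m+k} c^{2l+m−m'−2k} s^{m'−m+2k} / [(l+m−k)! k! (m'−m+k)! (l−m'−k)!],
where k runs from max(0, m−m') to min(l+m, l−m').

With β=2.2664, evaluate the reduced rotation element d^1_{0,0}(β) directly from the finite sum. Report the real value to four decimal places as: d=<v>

d=-0.6408

d^1_{0,0}(β=2.2664) via the finite sum:
c=cos(2.266400/2)=0.423764, s=sin(2.266400/2)=0.905773; N=√[1·1·1·1]=1.000000
k∈{0,1} keeps every argument non-negative
  k=0: (−1)^0·1.0000/(1)·0.4238^2·0.9058^0 = +0.179576
  k=1: (−1)^1·1.0000/(1)·0.4238^0·0.9058^2 = -0.820424
d^1_{0,0}(2.2664) = +0.179576 -0.820424 = -0.640849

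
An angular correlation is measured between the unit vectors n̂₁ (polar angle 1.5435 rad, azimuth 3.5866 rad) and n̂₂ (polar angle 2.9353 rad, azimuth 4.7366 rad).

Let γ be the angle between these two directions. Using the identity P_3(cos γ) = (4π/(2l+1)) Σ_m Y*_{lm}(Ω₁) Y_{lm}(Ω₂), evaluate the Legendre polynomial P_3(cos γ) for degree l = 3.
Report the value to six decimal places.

-0.084928

Expand P_3 via completeness: Σ_{m} conj(Y_{3,m}) at Ω₁ times Y_{3,m} at Ω₂ —
  [-3]  conj(Y_{3,-3})(Ω₁) = -0.09735 - 0.40523j ; Y_{3,-3}(Ω₂) = -0.00026 - 0.00358j ; Δ = -0.00142 + 0.00045j
  [-2]  conj(Y_{3,-2})(Ω₁) = 0.01754 + 0.02166j ; Y_{3,-2}(Ω₂) = 0.04192 - 0.00203j ; Δ = 0.00078 + 0.00087j
  [-1]  conj(Y_{3,-1})(Ω₁) = 0.29051 + 0.13855j ; Y_{3,-1}(Ω₂) = 0.00607 + 0.25083j ; Δ = -0.03299 + 0.07371j
  [+0]  conj(Y_{3,0})(Ω₁) = -0.03052 + 0.00000j ; Y_{3,0}(Ω₂) = -0.65390 + 0.00000j ; Δ = 0.01996 + 0.00000j
  [+1]  conj(Y_{3,1})(Ω₁) = -0.29051 + 0.13855j ; Y_{3,1}(Ω₂) = -0.00607 + 0.25083j ; Δ = -0.03299 - 0.07371j
  [+2]  conj(Y_{3,2})(Ω₁) = 0.01754 - 0.02166j ; Y_{3,2}(Ω₂) = 0.04192 + 0.00203j ; Δ = 0.00078 - 0.00087j
  [+3]  conj(Y_{3,3})(Ω₁) = 0.09735 - 0.40523j ; Y_{3,3}(Ω₂) = 0.00026 - 0.00358j ; Δ = -0.00142 - 0.00045j
Σ over m = -0.04731 + 0.00000j; ×(4π/7) → -0.08493 + 0.00000j. Real part: -0.084928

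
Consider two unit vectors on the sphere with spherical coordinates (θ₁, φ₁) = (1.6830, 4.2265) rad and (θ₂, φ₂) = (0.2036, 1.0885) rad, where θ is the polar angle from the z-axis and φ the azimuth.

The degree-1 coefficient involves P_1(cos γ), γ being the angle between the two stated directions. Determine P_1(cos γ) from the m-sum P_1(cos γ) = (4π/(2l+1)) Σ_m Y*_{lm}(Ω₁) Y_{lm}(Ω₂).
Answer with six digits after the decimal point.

-0.310579

Expand P_1 via completeness: Σ_{m} conj(Y_{1,m}) at Ω₁ times Y_{1,m} at Ω₂ —
  m=-1: (-0.160329, -0.303586) × (0.032401, -0.061889) = (-0.023983, 0.000086)  (running Σ = (-0.023983, 0.000086))
  m=0: (-0.054708, -0.000000) × (0.478510, 0.000000) = (-0.026178, -0.000000)  (running Σ = (-0.050162, 0.000086))
  m=1: (0.160329, -0.303586) × (-0.032401, -0.061889) = (-0.023983, -0.000086)  (running Σ = (-0.074145, 0.000000))
Σ over m = (-0.074145, 0.000000); ×(4π/3) → (-0.310579, 0.000000). Real part: -0.310579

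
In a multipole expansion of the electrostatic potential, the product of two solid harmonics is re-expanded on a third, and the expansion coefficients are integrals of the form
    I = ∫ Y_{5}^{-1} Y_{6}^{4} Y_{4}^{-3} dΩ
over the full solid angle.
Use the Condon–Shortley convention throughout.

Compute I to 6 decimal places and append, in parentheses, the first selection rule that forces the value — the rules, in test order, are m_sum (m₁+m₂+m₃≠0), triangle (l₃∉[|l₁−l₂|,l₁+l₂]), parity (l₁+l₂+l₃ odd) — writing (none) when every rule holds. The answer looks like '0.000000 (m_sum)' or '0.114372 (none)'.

l₁+l₂+l₃=15 is odd: 3j(l;000)=0 ⇒ I=0

0.000000 (parity)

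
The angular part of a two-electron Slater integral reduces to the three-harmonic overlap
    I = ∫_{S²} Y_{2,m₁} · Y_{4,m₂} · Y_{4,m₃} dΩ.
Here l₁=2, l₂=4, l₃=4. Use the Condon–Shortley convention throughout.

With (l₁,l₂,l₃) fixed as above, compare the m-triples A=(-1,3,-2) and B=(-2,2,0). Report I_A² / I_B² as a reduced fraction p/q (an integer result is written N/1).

35/36

l's match ⇒ only the (l;m) 3-j factors differ between A and B.
A: triangle coeff Δ(2,4,4) = 1/13860; Σ_t [1,2]: t=1:−1/1440 t=2:+1/240 = 1/288; (3j)²=5/132 [(2 4 4; -1 3 -2)], sign=+1
B: triangle coeff Δ(2,4,4) = 1/13860; Σ_t [2,2]: t=2:+1/192 = 1/192; (3j)²=3/77 [(2 4 4; -2 2 0)], sign=+1
I_A²/I_B² = (5/132)/(3/77) = 35/36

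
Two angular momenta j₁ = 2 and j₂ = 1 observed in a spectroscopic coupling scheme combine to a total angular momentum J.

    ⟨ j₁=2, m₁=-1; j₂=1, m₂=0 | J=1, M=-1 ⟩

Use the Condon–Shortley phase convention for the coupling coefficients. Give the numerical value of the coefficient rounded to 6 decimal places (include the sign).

−√(3/10) = -0.547723

j₁+j₂−J=2  J+j₁−j₂=2  J−j₁+j₂=0  j₁+j₂+J+1=5
(j₁±m₁, j₂±m₂, J±M) = (1,3,1,1,0,2)
P² = 6/5
sum k=1..1:
  [1] −1/2 = -1/2
S = -1/2
C² = P²·S² = 3/10 ; C = -0.547723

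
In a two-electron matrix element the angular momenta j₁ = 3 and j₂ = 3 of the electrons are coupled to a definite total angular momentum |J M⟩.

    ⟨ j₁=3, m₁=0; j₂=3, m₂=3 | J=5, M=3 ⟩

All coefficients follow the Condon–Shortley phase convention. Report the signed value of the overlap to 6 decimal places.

√[11·1!5!5!/12! · 3!3!6!0!8!2!] = √(691200)
  +(−1)^1/∏(1,0,2,5,3,0)! = -1/1440  (running -1/1440)
⟨..|..⟩ = √(691200)·(-1/1440) = -0.577350

−√(1/3) = -0.577350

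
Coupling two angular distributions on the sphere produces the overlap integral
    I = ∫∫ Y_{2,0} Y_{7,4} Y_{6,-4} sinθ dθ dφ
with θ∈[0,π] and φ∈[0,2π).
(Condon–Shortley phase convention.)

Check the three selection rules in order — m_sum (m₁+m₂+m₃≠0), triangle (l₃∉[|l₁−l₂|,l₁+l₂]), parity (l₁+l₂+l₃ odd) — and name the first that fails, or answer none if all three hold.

parity

m₁+m₂+m₃ = 0 + 4 − 4 = 0  ✓
triangle: |2−7|=5 ≤ l₃=6 ≤ 2+7=9  ✓
parity: l₁+l₂+l₃ = 15 is odd  ✗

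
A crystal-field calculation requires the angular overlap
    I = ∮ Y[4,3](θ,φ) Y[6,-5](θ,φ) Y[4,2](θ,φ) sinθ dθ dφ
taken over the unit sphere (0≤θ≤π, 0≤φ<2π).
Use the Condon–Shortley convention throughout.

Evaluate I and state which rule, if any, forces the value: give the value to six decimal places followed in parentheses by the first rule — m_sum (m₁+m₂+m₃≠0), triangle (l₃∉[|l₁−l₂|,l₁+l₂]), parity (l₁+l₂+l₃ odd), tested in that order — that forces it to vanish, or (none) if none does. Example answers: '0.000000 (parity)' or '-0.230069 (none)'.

-0.100084 (none)

Rules hold: Σm=0, L=14 even, 2≤4≤10.
N = 9·13·9 = 1053
Δ = 6!·2!·6!/15! = 1/1261260
Racah Σ t=2..4: t=2:+1/4608 t=3:−1/1296 t=4:+1/4608 = -7/20736
⇒ 3j(4 6 4; 0 0 0)² = 20/1287, sgn -1
Racah Σ t=0..1: t=0:+1/86400 t=1:−1/172800 = 1/172800
⇒ 3j(4 6 4; 3 -5 2)² = 1/130, sgn +1
4πI² = N·(3j₀)²·(3jₘ)² = 18/143
I = -1·√(0.125874/4π) = -0.10008369
No selection rule forces the value: the integral is nonzero (none).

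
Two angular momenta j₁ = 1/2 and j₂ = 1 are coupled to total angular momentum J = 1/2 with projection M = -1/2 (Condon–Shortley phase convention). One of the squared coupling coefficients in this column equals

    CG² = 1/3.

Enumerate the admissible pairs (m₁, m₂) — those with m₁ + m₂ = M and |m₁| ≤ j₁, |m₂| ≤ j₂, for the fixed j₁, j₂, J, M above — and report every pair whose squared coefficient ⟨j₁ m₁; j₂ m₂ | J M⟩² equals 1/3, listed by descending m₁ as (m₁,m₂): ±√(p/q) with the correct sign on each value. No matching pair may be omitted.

Admissible pairs with m₁+m₂ = M = -1/2: (-1/2,0), (1/2,-1)
  (m₁,m₂)=(1/2,-1): CG² = 2/3, CG = +√(2/3)
  (m₁,m₂)=(-1/2,0): CG² = 1/3, CG = −√(1/3)   ← matches the target
Pairs with CG² = 1/3: (-1/2,0): −√(1/3)

(-1/2,0): −√(1/3)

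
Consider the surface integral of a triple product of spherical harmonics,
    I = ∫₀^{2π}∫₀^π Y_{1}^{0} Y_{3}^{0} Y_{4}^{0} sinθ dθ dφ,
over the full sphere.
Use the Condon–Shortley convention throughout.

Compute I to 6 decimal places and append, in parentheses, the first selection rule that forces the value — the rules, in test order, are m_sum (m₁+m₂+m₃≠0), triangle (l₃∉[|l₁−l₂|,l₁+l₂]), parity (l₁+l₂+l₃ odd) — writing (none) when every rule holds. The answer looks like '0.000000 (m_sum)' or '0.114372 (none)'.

Rules hold: Σm=0, L=8 even, 2≤4≤4.
N = 3·7·9 = 189
Δ = 0!·2!·6!/9! = 1/252
Racah Σ t=0..0: t=0:+1/36 = 1/36
⇒ 3j(1 3 4; 0 0 0)² = 4/63, sgn +1
(m-triple is (0,0,0) — same symbol as above.)
4πI² = N·(3j₀)²·(3jₘ)² = 16/21
I = +1·√(0.761905/4π) = 0.24623252
No selection rule forces the value: the integral is nonzero (none).

0.246233 (none)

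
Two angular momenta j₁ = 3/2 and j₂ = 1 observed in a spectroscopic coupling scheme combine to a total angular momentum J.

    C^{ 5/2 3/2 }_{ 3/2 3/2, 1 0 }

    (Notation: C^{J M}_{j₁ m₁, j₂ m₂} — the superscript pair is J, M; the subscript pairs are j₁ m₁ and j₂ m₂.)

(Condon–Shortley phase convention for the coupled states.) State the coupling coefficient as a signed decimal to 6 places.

j₁+j₂−J=0  J+j₁−j₂=3  J−j₁+j₂=2  j₁+j₂+J+1=6
(j₁±m₁, j₂±m₂, J±M) = (3,0,1,1,4,1)
P² = 72/5
sum k=0..0:
  [0] +1/6 = 1/6
S = 1/6
C² = P²·S² = 2/5 ; C = +0.632456

+0.632456  (= +√(2/5))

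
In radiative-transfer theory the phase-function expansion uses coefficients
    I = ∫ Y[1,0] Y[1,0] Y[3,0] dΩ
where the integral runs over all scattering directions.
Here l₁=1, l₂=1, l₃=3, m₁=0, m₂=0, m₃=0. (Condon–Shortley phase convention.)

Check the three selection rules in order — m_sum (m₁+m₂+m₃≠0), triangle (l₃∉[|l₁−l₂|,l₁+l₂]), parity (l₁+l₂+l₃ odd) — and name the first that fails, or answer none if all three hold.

azimuthal sum: 0 + 0 + 0 = 0  ✓
l₃ must lie in [0,2]; have l₃=3  ✗
L = 1 + 1 + 3 = 5 (odd)

triangle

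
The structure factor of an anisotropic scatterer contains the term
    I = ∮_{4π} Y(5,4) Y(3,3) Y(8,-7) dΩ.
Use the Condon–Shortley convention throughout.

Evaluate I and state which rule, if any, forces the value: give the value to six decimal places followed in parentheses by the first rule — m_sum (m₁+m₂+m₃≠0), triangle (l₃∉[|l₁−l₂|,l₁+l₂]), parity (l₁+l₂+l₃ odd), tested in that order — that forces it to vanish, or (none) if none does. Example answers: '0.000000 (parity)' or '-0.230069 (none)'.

m-sum 0 ✓  L=16 even ✓  2≤8≤8 ✓
Π(2lᵢ+1) = 11×7×17 = 1309
triangle coeff Δ(5,3,8) = 1/136136
Σ_t [0,0]: t=0:+1/518400 = 1/518400
(3j)²=56/2431 [(5 3 8; 0 0 0)], sign=+1
Σ_t [0,0]: t=0:+1/261273600 = 1/261273600
(3j)²=5/136 [(5 3 8; 4 3 -7)], sign=-1
⇒ 4πI² = 245/221
I = (-1)√(245/221/(4π)) = -0.29701746
No selection rule forces the value: the integral is nonzero (none).

-0.297017 (none)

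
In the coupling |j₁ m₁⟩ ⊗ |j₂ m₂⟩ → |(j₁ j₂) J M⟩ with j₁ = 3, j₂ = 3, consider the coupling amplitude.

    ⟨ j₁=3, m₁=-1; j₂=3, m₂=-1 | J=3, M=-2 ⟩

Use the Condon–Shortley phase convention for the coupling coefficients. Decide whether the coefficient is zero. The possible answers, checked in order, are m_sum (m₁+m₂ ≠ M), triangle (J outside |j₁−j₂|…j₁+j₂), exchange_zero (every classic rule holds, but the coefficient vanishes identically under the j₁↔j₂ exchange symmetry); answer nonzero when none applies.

m-sum: m₁+m₂ = -1+(-1) = -2, M = -2  ✓
triangle: |j₁−j₂| = 0 ≤ J = 3 ≤ j₁+j₂ = 6  ✓
exchange: j₁=j₂ and m₁=m₂, and (−1)^(j₁+j₂−J) = (−1)^3 = −1 forces ⟨j₁m₁;j₂m₂|JM⟩ = −⟨j₂m₂;j₁m₁|JM⟩ = −⟨j₁m₁;j₂m₂|JM⟩ ⇒ the coefficient vanishes identically
Racah sum check: Σ_k collapses to 0 ⇒ CG = 0

exchange_zero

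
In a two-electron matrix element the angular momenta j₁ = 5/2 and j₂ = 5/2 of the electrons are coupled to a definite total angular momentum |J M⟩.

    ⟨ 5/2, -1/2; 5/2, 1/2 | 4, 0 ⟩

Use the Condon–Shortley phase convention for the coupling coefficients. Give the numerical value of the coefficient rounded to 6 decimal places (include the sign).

√[9·1!4!4!/10! · 2!3!3!2!4!4!] = √(20736/175)
  +(−1)^0/∏(0,1,3,3,1,1)! = 1/36  (running 1/36)
  +(−1)^1/∏(1,0,2,2,2,2)! = -1/16  (running -5/144)
⟨..|..⟩ = √(20736/175)·(-5/144) = -0.377964

-0.377964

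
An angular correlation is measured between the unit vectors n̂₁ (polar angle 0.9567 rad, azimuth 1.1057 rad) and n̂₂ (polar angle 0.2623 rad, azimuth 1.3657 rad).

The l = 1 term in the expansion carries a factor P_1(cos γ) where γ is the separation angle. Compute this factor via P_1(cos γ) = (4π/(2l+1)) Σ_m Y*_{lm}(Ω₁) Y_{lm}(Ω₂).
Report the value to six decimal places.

0.761315

Expand P_1 via completeness: Σ_{m} conj(Y_{1,m}) at Ω₁ times Y_{1,m} at Ω₂ —
  [-1]  conj(Y_{1,-1})(Ω₁) = 0.12665 + 0.25238j ; Y_{1,-1}(Ω₂) = 0.01825 - 0.08771j ; Δ = 0.02445 - 0.00650j
  [+0]  conj(Y_{1,0})(Ω₁) = 0.28154 + 0.00000j ; Y_{1,0}(Ω₂) = 0.47189 + 0.00000j ; Δ = 0.13286 + 0.00000j
  [+1]  conj(Y_{1,1})(Ω₁) = -0.12665 + 0.25238j ; Y_{1,1}(Ω₂) = -0.01825 - 0.08771j ; Δ = 0.02445 + 0.00650j
Total Σ_m = 0.18175 + 0.00000j. Multiply by 4.188790: 0.76131 + 0.00000j. P_1(cos γ) = 0.761315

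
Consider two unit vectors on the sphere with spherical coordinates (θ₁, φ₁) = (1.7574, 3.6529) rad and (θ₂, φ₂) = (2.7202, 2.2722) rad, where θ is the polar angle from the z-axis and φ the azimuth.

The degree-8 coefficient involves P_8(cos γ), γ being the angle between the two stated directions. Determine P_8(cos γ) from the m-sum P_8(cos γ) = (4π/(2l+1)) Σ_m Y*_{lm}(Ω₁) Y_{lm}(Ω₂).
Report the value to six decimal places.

-0.142514

Addition theorem: P_8(cos γ) = (4π/17) Σ_m Y*_{lm}(Ω₁) Y_{lm}(Ω₂), m = −8…8:
  m=-8: (-0.261035, -0.364153) × (0.000316, 0.000251) = (0.000009, -0.000181)  (running Σ = (0.000009, -0.000181))
  m=-7: (-0.306488, -0.143376) × (0.003534, -0.000707) = (-0.001184, -0.000290)  (running Σ = (-0.001175, -0.000471))
  m=-6: (0.163473, -0.012078) × (0.009781, -0.017737) = (0.001385, -0.003018)  (running Σ = (0.000209, -0.003488))
  m=-5: (0.286183, -0.189573) × (-0.028812, -0.075304) = (-0.022521, -0.016089)  (running Σ = (-0.022312, -0.019577))
  m=-4: (-0.026241, 0.051097) × (-0.218308, -0.076237) = (0.009624, -0.009154)  (running Σ = (-0.012688, -0.028731))
  m=-3: (0.012194, 0.330548) × (-0.394140, 0.232745) = (-0.081740, -0.127444)  (running Σ = (-0.094427, -0.156176))
  m=-2: (-0.004505, -0.007378) × (-0.089235, 0.526190) = (0.004285, -0.001712)  (running Σ = (-0.090143, -0.157888))
  m=-1: (-0.280786, -0.157543) × (0.080520, 0.095325) = (-0.007591, -0.039451)  (running Σ = (-0.097734, -0.197339))
  m=0: (-0.005803, -0.000000) × (-0.460624, 0.000000) = (0.002673, 0.000000)  (running Σ = (-0.095061, -0.197339))
  m=1: (0.280786, -0.157543) × (-0.080520, 0.095325) = (-0.007591, 0.039451)  (running Σ = (-0.102652, -0.157888))
  m=2: (-0.004505, 0.007378) × (-0.089235, -0.526190) = (0.004285, 0.001712)  (running Σ = (-0.098368, -0.156176))
  m=3: (-0.012194, 0.330548) × (0.394140, 0.232745) = (-0.081740, 0.127444)  (running Σ = (-0.180107, -0.028731))
  m=4: (-0.026241, -0.051097) × (-0.218308, 0.076237) = (0.009624, 0.009154)  (running Σ = (-0.170483, -0.019577))
  m=5: (-0.286183, -0.189573) × (0.028812, -0.075304) = (-0.022521, 0.016089)  (running Σ = (-0.193004, -0.003488))
  m=6: (0.163473, 0.012078) × (0.009781, 0.017737) = (0.001385, 0.003018)  (running Σ = (-0.191620, -0.000471))
  m=7: (0.306488, -0.143376) × (-0.003534, -0.000707) = (-0.001184, 0.000290)  (running Σ = (-0.192804, -0.000181))
  m=8: (-0.261035, 0.364153) × (0.000316, -0.000251) = (0.000009, 0.000181)  (running Σ = (-0.192795, -0.000000))
Σ over m = (-0.192795, -0.000000); ×(4π/17) → (-0.142514, -0.000000). Real part: -0.142514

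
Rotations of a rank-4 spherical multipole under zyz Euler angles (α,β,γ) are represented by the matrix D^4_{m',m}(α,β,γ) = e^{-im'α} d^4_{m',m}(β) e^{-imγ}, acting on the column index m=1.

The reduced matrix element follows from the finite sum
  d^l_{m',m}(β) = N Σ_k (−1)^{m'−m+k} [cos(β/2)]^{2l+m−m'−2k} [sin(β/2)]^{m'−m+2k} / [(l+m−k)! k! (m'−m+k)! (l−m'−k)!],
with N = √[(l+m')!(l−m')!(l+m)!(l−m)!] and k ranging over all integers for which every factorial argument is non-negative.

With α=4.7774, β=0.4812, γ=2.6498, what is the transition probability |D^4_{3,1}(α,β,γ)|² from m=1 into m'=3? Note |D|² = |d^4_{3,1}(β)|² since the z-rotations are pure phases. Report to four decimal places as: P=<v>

P=0.1158

Split into d^4_{3,1}(β=0.4812) × two z-phases.
c=cos(0.481200/2)=0.971195, s=sin(0.481200/2)=0.238285; N=√[5040·1·120·6]=1904.940944
Admissible k: 0..1 (factorial args all ≥0)
  k=0: (−1)^2·1904.9409/(240)·0.9712^6·0.2383^2 = +0.378185
  k=1: (−1)^3·1904.9409/(144)·0.9712^4·0.2383^4 = -0.037943
d^4_{3,1}(0.4812) = +0.378185 -0.037943 = +0.340242
|D^4_{3,1}|² = |d^4_{3,1}(β)|² = (+0.340242)² = 0.115764 (the z-rotation phases have unit modulus)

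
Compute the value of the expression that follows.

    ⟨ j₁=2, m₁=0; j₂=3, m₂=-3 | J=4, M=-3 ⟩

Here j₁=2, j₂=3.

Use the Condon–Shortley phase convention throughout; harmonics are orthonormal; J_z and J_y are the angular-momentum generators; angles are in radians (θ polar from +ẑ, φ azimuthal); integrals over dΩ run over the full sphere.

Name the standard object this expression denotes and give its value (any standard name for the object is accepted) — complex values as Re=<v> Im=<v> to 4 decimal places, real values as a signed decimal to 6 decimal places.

This is a Clebsch–Gordan (vector-coupling) coefficient.
j₁+j₂−J=1  J+j₁−j₂=3  J−j₁+j₂=5  j₁+j₂+J+1=10
(j₁±m₁, j₂±m₂, J±M) = (2,2,0,6,1,7)
P² = 25920
sum k=0..0:
  [0] +1/240 = 1/240
S = 1/240
C² = P²·S² = 9/20 ; C = +0.670820

Clebsch–Gordan coefficient, +√(9/20) ≈ +0.670820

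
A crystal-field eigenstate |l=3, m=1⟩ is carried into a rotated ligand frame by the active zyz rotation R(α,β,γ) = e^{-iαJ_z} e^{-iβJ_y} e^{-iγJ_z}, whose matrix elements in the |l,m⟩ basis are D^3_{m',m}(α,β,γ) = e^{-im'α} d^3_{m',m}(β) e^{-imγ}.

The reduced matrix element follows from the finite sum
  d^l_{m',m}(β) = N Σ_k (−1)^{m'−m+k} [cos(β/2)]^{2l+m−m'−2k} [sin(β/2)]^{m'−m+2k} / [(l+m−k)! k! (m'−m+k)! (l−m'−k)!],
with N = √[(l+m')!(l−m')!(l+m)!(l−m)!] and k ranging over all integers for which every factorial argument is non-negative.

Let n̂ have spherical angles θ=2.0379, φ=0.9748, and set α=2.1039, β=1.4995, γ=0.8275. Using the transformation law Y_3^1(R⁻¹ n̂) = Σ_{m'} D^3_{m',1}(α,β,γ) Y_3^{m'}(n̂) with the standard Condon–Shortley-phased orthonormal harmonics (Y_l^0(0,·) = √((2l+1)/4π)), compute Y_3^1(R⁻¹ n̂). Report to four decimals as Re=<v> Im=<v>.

Need the full column D^3_{m',1} for m'=−3..3 at α=2.1039, β=1.4995, γ=0.8275.
cos(β/2)=0.731859, sin(β/2)=0.681456
d^3_{-3,1}: single k=4 term ⇒ +0.447354;  D = +0.312000-0.320596i
d^3_{-2,1}: k∈[3..4] ⇒ +0.784559 -0.340107 = +0.444452;  D = -0.431849-0.105089i
d^3_{-1,1}: k∈[2..4] ⇒ +0.799350 -0.924051 +0.100144 = -0.024557;  D = -0.007125-0.023500i
d^3_{0,1}: k∈[1..3] ⇒ +0.495640 -1.289163 +0.372569 = -0.420954;  D = -0.284867+0.309924i
d^3_{1,1}: k∈[0..2] ⇒ +0.153662 -1.065800 +0.693038 = -0.219100;  D = +0.214278+0.045715i
d^3_{2,1}: k∈[0..1] ⇒ -0.452455 +0.784559 = +0.332104;  D = +0.105386+0.314940i
d^3_{3,1}: single k=0 term ⇒ +0.515978;  D = +0.338199-0.389685i
Y_3^{m'}(θ=2.0379,φ=0.9748) and Σ D·Y over m':
  (+0.3120-0.3206i)·(-0.2900-0.0640i)  (-0.4318-0.1051i)·(+0.1357+0.3409i)  (-0.0071-0.0235i)·(+0.0022-0.0033i)  (-0.2849+0.3099i)·(+0.3338+0.0000i)  (+0.2143+0.0457i)·(-0.0022-0.0033i)  (+0.1054+0.3149i)·(+0.1357-0.3409i)  (+0.3382-0.3897i)·(+0.2900-0.0640i)
Y_3^1(R⁻¹ n̂) = -0.034474-0.113710i

Re=-0.0345 Im=-0.1137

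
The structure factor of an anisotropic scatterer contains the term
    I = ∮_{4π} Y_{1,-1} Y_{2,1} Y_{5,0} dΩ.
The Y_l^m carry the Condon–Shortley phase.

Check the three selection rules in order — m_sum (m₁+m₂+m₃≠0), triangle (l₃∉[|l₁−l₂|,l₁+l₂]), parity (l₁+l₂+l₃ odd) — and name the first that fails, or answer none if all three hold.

triangle

m₁+m₂+m₃ = -1 + 1 + 0 = 0  ✓
triangle: need |l₁−l₂| ≤ l₃ ≤ l₁+l₂ = [1,3]; l₃=5 is outside  ✗
parity: l₁+l₂+l₃ = 8 is even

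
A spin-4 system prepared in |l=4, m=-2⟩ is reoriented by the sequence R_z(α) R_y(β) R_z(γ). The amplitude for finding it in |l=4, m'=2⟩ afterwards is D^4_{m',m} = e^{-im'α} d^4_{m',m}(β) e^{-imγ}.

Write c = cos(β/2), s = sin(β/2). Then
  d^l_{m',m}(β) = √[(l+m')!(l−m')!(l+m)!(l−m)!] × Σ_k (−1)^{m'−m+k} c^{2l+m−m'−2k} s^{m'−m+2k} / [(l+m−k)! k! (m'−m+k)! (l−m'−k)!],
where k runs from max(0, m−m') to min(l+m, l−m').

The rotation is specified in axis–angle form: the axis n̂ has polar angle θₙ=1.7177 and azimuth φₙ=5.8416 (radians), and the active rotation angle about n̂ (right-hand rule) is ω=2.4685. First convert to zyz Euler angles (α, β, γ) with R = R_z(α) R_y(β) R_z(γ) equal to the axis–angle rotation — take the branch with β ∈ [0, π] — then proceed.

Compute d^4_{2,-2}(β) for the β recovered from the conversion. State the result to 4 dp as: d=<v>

Axis–angle → zyz. n̂ = (sinθₙcosφₙ, sinθₙsinφₙ, cosθₙ) = (+0.894338, -0.422770, -0.146376), ω = 2.4685.
R = I cosω + sinω [n̂]ₓ + (1−cosω) n̂n̂ᵀ gives
  R = [+0.643335, -0.582482, -0.496825; -0.764986, -0.463411, -0.447267; +0.030291, +0.667806, -0.743719]
β = atan2(√(R₁₃²+R₂₃²), R₃₃) = 2.409412; α = atan2(R₂₃, R₁₃) mod 2π = 3.874546; γ = atan2(R₃₂, −R₃₁) mod 2π = 1.616124
d^4_{2,-2}(β=2.4094) via the finite sum:
With c≡cos(β/2)=0.357967 and s≡sin(β/2)=0.933734, N=[720·2·2·720]^{1/2}=1440.000000
k∈{0,1,2} keeps every argument non-negative
  k=0: (−1)^4·1440.0000/(96)·0.3580^4·0.9337^4 = +0.187222
  k=1: (−1)^5·1440.0000/(120)·0.3580^2·0.9337^6 = -1.019078
  k=2: (−1)^6·1440.0000/(1440)·0.3580^0·0.9337^8 = +0.577811
d^4_{2,-2}(2.4094) = +0.187222 -1.019078 +0.577811 = -0.254045

d=-0.2540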